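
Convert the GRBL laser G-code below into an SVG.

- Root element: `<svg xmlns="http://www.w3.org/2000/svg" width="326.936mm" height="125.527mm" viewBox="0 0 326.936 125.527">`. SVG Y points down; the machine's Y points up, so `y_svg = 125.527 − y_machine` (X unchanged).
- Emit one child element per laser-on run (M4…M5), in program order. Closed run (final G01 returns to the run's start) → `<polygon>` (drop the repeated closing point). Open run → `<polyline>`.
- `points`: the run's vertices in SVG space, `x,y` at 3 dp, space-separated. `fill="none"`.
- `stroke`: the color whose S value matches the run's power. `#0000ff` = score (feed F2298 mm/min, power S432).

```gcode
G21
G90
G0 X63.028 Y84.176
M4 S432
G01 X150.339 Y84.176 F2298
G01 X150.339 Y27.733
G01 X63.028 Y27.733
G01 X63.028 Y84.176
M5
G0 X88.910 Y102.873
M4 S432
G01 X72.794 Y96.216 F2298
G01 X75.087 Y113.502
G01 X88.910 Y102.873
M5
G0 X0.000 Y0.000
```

y_svg = 125.527 − y_m. Every run uses S432, so all elements get stroke `#0000ff` (score).

[1] closed run; points: 63.028,41.351 150.339,41.351 150.339,97.794 63.028,97.794

[2] closed run; points: 88.910,22.654 72.794,29.311 75.087,12.025

<svg xmlns="http://www.w3.org/2000/svg" width="326.936mm" height="125.527mm" viewBox="0 0 326.936 125.527">
  <polygon points="63.028,41.351 150.339,41.351 150.339,97.794 63.028,97.794" fill="none" stroke="#0000ff"/>
  <polygon points="88.910,22.654 72.794,29.311 75.087,12.025" fill="none" stroke="#0000ff"/>
</svg>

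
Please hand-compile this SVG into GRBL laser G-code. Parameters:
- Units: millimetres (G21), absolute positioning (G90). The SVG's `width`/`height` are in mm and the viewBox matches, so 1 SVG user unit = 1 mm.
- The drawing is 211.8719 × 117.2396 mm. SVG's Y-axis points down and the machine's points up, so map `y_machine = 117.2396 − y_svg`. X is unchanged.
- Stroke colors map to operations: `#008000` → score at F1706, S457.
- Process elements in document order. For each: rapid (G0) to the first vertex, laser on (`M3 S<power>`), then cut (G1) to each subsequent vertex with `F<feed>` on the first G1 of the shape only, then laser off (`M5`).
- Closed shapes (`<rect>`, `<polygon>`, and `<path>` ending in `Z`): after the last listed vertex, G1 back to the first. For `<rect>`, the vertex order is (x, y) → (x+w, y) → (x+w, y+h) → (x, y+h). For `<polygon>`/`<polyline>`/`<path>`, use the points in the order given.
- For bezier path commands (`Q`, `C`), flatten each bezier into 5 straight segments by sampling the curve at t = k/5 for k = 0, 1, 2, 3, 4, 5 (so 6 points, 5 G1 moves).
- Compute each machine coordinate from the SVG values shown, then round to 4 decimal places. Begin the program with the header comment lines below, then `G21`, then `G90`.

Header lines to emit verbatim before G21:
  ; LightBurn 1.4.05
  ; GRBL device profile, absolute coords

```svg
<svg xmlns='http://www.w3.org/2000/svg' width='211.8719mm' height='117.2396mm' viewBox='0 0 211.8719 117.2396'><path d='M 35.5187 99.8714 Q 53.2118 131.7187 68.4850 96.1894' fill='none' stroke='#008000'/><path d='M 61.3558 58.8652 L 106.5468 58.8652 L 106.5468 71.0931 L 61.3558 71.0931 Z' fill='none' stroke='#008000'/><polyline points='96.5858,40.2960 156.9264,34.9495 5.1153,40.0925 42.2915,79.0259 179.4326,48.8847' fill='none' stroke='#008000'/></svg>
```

; LightBurn 1.4.05
; GRBL device profile, absolute coords
G21
G90
G0 X35.5187 Y17.3682
M3 S457
G1 X42.4991 Y7.3243 F1706
G1 X49.2860 Y2.6706
G1 X55.8793 Y3.4070
G1 X62.2789 Y9.5335
G1 X68.4850 Y21.0502
M5
G0 X61.3558 Y58.3744
M3 S457
G1 X106.5468 Y58.3744 F1706
G1 X106.5468 Y46.1465
G1 X61.3558 Y46.1465
G1 X61.3558 Y58.3744
M5
G0 X96.5858 Y76.9436
M3 S457
G1 X156.9264 Y82.2901 F1706
G1 X5.1153 Y77.1471
G1 X42.2915 Y38.2137
G1 X179.4326 Y68.3549
M5

1 u = 1 mm; y_m = 117.2396 − y.

[1] `<path>` quadratic bezier, #008000→score S457 F1706: (35.5187,17.3682) → (42.4991,7.3243) → (49.2860,2.6706) → (55.8793,3.4070) → (62.2789,9.5335) → (68.4850,21.0502)

[2] `<path>` rectangle, #008000→score S457 F1706: (61.3558,58.3744) → (106.5468,58.3744) → (106.5468,46.1465) → (61.3558,46.1465) → (61.3558,58.3744) (closed)

[3] `<polyline>` open polyline, #008000→score S457 F1706: (96.5858,76.9436) → (156.9264,82.2901) → (5.1153,77.1471) → (42.2915,38.2137) → (179.4326,68.3549)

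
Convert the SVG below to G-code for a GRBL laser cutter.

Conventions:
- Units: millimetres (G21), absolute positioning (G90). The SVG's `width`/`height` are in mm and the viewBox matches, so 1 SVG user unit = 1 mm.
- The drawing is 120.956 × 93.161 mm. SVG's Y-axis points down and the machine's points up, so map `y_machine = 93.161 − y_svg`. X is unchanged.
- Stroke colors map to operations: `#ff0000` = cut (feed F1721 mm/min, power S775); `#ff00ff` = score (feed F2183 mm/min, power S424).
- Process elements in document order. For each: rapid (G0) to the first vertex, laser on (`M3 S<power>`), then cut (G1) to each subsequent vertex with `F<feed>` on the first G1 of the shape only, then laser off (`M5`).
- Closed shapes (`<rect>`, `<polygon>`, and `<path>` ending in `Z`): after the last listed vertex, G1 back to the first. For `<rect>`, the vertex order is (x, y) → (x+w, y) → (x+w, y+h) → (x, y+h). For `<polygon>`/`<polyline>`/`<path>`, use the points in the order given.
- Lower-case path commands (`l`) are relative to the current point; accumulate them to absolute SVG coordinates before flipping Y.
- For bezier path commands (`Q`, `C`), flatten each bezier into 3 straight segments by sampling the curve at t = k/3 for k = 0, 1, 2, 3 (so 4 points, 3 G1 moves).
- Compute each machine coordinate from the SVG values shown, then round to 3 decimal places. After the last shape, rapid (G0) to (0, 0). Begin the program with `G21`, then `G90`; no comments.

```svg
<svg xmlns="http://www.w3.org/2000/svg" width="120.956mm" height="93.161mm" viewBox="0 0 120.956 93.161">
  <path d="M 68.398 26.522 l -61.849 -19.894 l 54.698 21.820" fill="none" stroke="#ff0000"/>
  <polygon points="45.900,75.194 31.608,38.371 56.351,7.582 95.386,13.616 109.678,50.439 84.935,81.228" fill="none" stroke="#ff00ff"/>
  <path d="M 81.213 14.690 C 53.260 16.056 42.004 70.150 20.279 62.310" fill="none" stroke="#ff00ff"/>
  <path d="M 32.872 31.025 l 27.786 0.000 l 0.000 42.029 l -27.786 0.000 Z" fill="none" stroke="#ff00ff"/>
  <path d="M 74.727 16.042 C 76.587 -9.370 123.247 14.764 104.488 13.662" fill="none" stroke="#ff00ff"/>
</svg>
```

1 u = 1 mm; y_m = 93.161 − y.

[1] `<path>` open polyline, #ff0000→cut S775 F1721: (68.398,66.639) → (6.549,86.533) → (61.247,64.713)

[2] `<polygon>` regular polygon, #ff00ff→score S424 F2183: (45.900,17.967) → (31.608,54.790) → (56.351,85.579) → (95.386,79.545) → (109.678,42.722) → (84.935,11.933) → (45.900,17.967) (closed)

[3] `<path>` cubic bezier, #ff00ff→score S424 F2183: (81.213,78.471) → (57.820,63.776) → (39.520,39.409) → (20.279,30.851)

[4] `<path>` rectangle, #ff00ff→score S424 F2183: (32.872,62.136) → (60.658,62.136) → (60.658,20.107) → (32.872,20.107) → (32.872,62.136) (closed)

[5] `<path>` cubic bezier, #ff00ff→score S424 F2183: (74.727,77.119) → (87.438,88.785) → (105.523,84.039) → (104.488,79.499)

G21
G90
G0 X68.398 Y66.639
M3 S775
G1 X6.549 Y86.533 F1721
G1 X61.247 Y64.713
M5
G0 X45.900 Y17.967
M3 S424
G1 X31.608 Y54.790 F2183
G1 X56.351 Y85.579
G1 X95.386 Y79.545
G1 X109.678 Y42.722
G1 X84.935 Y11.933
G1 X45.900 Y17.967
M5
G0 X81.213 Y78.471
M3 S424
G1 X57.820 Y63.776 F2183
G1 X39.520 Y39.409
G1 X20.279 Y30.851
M5
G0 X32.872 Y62.136
M3 S424
G1 X60.658 Y62.136 F2183
G1 X60.658 Y20.107
G1 X32.872 Y20.107
G1 X32.872 Y62.136
M5
G0 X74.727 Y77.119
M3 S424
G1 X87.438 Y88.785 F2183
G1 X105.523 Y84.039
G1 X104.488 Y79.499
M5
G0 X0.000 Y0.000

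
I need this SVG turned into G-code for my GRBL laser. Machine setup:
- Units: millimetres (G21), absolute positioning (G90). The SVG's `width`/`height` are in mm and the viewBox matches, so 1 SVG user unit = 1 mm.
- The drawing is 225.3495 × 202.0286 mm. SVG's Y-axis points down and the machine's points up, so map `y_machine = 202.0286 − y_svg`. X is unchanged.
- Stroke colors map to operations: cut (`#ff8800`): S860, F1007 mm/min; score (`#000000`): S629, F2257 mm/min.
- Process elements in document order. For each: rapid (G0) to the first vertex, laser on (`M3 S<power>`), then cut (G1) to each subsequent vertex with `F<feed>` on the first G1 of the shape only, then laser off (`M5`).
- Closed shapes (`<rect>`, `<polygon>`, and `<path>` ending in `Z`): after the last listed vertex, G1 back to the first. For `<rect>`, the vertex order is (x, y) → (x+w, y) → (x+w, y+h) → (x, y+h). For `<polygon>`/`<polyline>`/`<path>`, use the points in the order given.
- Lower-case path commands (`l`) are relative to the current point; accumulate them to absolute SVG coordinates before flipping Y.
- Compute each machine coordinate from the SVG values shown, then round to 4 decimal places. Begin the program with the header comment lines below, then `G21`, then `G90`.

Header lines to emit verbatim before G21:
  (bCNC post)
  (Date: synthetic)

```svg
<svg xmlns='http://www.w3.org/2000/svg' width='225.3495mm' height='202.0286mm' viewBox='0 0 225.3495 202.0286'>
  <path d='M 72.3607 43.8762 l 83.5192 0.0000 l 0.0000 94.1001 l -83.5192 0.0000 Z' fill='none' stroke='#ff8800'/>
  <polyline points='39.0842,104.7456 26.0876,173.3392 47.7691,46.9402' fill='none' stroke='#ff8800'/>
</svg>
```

(bCNC post)
(Date: synthetic)
G21
G90
G0 X72.3607 Y158.1524
M3 S860
G1 X155.8799 Y158.1524 F1007
G1 X155.8799 Y64.0523
G1 X72.3607 Y64.0523
G1 X72.3607 Y158.1524
M5
G0 X39.0842 Y97.2830
M3 S860
G1 X26.0876 Y28.6894 F1007
G1 X47.7691 Y155.0884
M5

Since the viewBox matches the mm dimensions, user units are millimetres directly. The only transform is the Y-flip y_m = 202.0286 − y_svg.

Shape 1 is a rectangle drawn with `<path>`. Its stroke #ff8800 means cut at S860, F1007. After flipping Y the toolpath is (72.3607,158.1524) → (155.8799,158.1524) → (155.8799,64.0523) → (72.3607,64.0523) → (72.3607,158.1524), returning to the start.

Shape 2 is a open polyline drawn with `<polyline>`. Its stroke #ff8800 means cut at S860, F1007. After flipping Y the toolpath is (39.0842,97.2830) → (26.0876,28.6894) → (47.7691,155.0884).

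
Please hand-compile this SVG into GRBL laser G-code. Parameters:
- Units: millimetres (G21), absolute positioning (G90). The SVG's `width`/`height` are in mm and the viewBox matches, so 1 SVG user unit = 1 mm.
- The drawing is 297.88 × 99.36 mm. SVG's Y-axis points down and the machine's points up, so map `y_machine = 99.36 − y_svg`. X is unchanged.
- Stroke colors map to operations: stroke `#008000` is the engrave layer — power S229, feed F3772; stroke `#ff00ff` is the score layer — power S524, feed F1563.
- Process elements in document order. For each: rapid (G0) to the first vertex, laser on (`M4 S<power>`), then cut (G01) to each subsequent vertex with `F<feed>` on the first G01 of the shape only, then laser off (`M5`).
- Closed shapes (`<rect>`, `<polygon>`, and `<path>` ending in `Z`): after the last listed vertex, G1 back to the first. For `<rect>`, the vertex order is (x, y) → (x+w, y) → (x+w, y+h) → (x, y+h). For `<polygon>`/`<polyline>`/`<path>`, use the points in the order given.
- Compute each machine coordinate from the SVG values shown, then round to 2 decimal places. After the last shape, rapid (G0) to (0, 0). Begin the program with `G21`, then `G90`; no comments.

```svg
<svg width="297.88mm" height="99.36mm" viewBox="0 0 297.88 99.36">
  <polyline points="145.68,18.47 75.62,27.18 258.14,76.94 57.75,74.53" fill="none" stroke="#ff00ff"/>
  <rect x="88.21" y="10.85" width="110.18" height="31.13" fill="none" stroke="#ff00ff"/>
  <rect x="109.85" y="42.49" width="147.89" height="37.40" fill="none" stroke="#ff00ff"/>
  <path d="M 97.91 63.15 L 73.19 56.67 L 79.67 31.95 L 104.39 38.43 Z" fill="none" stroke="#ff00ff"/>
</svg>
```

G21
G90
G0 X145.68 Y80.89
M4 S524
G01 X75.62 Y72.18 F1563
G01 X258.14 Y22.42
G01 X57.75 Y24.83
M5
G0 X88.21 Y88.51
M4 S524
G01 X198.39 Y88.51 F1563
G01 X198.39 Y57.38
G01 X88.21 Y57.38
G01 X88.21 Y88.51
M5
G0 X109.85 Y56.87
M4 S524
G01 X257.74 Y56.87 F1563
G01 X257.74 Y19.47
G01 X109.85 Y19.47
G01 X109.85 Y56.87
M5
G0 X97.91 Y36.21
M4 S524
G01 X73.19 Y42.69 F1563
G01 X79.67 Y67.41
G01 X104.39 Y60.93
G01 X97.91 Y36.21
M5
G0 X0.00 Y0.00

viewBox `0 0 297.88 99.36` with mm width/height → 1 unit = 1 mm. Flip: y_m = 99.36 − y_svg.

**Shape 1** — `<polyline>` open polyline, stroke `#ff00ff` → score (S524, F1563). Machine vertices: (145.68,80.89) → (75.62,72.18) → (258.14,22.42) → (57.75,24.83). Open path.

**Shape 2** — `<rect>` rectangle, stroke `#ff00ff` → score (S524, F1563). Machine vertices: (88.21,88.51) → (198.39,88.51) → (198.39,57.38) → (88.21,57.38) → (88.21,88.51). Closed: final G1 returns to the first vertex.

**Shape 3** — `<rect>` rectangle, stroke `#ff00ff` → score (S524, F1563). Machine vertices: (109.85,56.87) → (257.74,56.87) → (257.74,19.47) → (109.85,19.47) → (109.85,56.87). Closed: final G1 returns to the first vertex.

**Shape 4** — `<path>` regular polygon, stroke `#ff00ff` → score (S524, F1563). Machine vertices: (97.91,36.21) → (73.19,42.69) → (79.67,67.41) → (104.39,60.93) → (97.91,36.21). Closed: final G1 returns to the first vertex.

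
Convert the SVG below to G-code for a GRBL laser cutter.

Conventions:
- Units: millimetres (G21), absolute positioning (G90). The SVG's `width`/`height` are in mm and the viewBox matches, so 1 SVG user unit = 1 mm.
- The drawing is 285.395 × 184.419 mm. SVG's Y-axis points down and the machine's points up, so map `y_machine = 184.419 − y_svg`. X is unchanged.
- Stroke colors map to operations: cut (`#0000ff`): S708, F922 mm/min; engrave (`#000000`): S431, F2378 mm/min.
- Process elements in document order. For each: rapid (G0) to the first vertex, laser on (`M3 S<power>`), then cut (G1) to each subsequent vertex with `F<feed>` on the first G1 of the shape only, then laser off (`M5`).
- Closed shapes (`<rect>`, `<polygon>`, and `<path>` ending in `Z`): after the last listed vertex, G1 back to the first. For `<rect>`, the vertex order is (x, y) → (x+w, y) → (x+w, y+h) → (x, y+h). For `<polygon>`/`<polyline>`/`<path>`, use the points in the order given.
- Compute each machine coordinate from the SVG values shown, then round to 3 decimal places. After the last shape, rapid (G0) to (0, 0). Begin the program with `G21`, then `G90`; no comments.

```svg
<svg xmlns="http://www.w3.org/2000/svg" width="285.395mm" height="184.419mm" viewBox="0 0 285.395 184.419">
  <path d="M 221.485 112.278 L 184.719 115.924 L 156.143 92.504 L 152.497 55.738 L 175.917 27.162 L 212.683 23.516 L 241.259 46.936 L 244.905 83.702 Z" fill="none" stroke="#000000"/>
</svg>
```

1 u = 1 mm; y_m = 184.419 − y.

[1] `<path>` regular polygon, #000000→engrave S431 F2378: (221.485,72.141) → (184.719,68.495) → (156.143,91.915) → (152.497,128.681) → (175.917,157.257) → (212.683,160.903) → (241.259,137.483) → (244.905,100.717) → (221.485,72.141) (closed)

G21
G90
G0 X221.485 Y72.141
M3 S431
G1 X184.719 Y68.495 F2378
G1 X156.143 Y91.915
G1 X152.497 Y128.681
G1 X175.917 Y157.257
G1 X212.683 Y160.903
G1 X241.259 Y137.483
G1 X244.905 Y100.717
G1 X221.485 Y72.141
M5
G0 X0.000 Y0.000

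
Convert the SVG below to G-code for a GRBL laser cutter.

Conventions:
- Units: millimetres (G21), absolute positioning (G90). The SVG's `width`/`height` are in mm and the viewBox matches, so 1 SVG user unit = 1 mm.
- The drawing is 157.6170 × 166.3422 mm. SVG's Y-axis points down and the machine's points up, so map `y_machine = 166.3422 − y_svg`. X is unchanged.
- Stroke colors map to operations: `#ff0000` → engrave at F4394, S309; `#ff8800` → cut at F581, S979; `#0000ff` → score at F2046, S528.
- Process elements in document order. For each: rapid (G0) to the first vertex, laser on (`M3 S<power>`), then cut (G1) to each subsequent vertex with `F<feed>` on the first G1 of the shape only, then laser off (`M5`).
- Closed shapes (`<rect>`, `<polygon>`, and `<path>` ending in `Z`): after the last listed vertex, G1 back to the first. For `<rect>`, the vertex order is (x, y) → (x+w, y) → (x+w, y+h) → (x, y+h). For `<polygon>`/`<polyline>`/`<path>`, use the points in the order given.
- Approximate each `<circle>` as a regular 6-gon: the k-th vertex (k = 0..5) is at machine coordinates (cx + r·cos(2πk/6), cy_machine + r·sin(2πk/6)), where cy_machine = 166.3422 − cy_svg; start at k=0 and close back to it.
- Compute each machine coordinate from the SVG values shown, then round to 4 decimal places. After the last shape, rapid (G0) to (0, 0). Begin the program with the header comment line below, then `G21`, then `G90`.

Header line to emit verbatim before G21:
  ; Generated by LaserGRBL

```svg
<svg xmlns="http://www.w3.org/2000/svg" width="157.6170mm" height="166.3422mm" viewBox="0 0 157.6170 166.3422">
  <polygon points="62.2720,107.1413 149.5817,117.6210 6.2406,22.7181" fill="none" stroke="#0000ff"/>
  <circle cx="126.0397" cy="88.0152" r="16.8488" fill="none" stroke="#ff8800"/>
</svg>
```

Since the viewBox matches the mm dimensions, user units are millimetres directly. The only transform is the Y-flip y_m = 166.3422 − y_svg.

Shape 1 is a closed polygon drawn with `<polygon>`. Its stroke #0000ff means score at S528, F2046. After flipping Y the toolpath is (62.2720,59.2009) → (149.5817,48.7212) → (6.2406,143.6241) → (62.2720,59.2009), returning to the start.

Shape 2 is a circle drawn with `<circle>`. Its stroke #ff8800 means cut at S979, F581. After flipping Y the toolpath is (142.8885,78.3270) → (134.4641,92.9185) → (117.6153,92.9185) → (109.1909,78.3270) → (117.6153,63.7355) → (134.4641,63.7355) → (142.8885,78.3270), returning to the start.

; Generated by LaserGRBL
G21
G90
G0 X62.2720 Y59.2009
M3 S528
G1 X149.5817 Y48.7212 F2046
G1 X6.2406 Y143.6241
G1 X62.2720 Y59.2009
M5
G0 X142.8885 Y78.3270
M3 S979
G1 X134.4641 Y92.9185 F581
G1 X117.6153 Y92.9185
G1 X109.1909 Y78.3270
G1 X117.6153 Y63.7355
G1 X134.4641 Y63.7355
G1 X142.8885 Y78.3270
M5
G0 X0.0000 Y0.0000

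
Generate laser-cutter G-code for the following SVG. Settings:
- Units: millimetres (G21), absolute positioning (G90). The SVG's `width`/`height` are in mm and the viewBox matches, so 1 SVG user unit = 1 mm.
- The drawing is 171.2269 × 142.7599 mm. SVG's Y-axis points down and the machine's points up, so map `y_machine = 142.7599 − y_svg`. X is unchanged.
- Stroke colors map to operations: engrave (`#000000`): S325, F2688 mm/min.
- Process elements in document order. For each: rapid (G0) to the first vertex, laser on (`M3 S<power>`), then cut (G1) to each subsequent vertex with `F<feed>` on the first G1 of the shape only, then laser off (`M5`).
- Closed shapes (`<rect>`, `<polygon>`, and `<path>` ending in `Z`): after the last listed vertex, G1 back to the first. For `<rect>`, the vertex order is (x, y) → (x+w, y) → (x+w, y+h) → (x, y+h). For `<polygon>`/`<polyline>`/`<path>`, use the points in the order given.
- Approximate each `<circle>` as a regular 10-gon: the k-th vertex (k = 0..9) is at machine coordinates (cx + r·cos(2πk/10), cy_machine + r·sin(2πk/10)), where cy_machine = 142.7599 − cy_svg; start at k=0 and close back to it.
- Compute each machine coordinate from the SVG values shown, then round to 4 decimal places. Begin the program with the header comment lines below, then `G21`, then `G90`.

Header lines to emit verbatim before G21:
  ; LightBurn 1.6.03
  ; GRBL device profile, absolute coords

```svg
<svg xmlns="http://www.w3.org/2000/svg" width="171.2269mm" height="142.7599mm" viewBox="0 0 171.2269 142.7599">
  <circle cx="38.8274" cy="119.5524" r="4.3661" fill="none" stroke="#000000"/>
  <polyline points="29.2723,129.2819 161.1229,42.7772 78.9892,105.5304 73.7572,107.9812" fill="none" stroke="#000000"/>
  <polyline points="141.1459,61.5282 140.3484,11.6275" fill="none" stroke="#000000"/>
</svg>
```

viewBox `0 0 171.2269 142.7599` with mm width/height → 1 unit = 1 mm. Flip: y_m = 142.7599 − y_svg.

**Shape 1** — `<circle>` circle, stroke `#000000` → engrave (S325, F2688). Machine vertices: (43.1935,23.2075) → (42.3596,25.7738) → (40.1766,27.3599) → (37.4782,27.3599) → (35.2952,25.7738) → (34.4613,23.2075) → (35.2952,20.6412) → (37.4782,19.0551) → (40.1766,19.0551) → (42.3596,20.6412) → (43.1935,23.2075). Closed: final G1 returns to the first vertex.

**Shape 2** — `<polyline>` open polyline, stroke `#000000` → engrave (S325, F2688). Machine vertices: (29.2723,13.4780) → (161.1229,99.9827) → (78.9892,37.2295) → (73.7572,34.7787). Open path.

**Shape 3** — `<polyline>` line segment, stroke `#000000` → engrave (S325, F2688). Machine vertices: (141.1459,81.2317) → (140.3484,131.1324). Open path.

; LightBurn 1.6.03
; GRBL device profile, absolute coords
G21
G90
G0 X43.1935 Y23.2075
M3 S325
G1 X42.3596 Y25.7738 F2688
G1 X40.1766 Y27.3599
G1 X37.4782 Y27.3599
G1 X35.2952 Y25.7738
G1 X34.4613 Y23.2075
G1 X35.2952 Y20.6412
G1 X37.4782 Y19.0551
G1 X40.1766 Y19.0551
G1 X42.3596 Y20.6412
G1 X43.1935 Y23.2075
M5
G0 X29.2723 Y13.4780
M3 S325
G1 X161.1229 Y99.9827 F2688
G1 X78.9892 Y37.2295
G1 X73.7572 Y34.7787
M5
G0 X141.1459 Y81.2317
M3 S325
G1 X140.3484 Y131.1324 F2688
M5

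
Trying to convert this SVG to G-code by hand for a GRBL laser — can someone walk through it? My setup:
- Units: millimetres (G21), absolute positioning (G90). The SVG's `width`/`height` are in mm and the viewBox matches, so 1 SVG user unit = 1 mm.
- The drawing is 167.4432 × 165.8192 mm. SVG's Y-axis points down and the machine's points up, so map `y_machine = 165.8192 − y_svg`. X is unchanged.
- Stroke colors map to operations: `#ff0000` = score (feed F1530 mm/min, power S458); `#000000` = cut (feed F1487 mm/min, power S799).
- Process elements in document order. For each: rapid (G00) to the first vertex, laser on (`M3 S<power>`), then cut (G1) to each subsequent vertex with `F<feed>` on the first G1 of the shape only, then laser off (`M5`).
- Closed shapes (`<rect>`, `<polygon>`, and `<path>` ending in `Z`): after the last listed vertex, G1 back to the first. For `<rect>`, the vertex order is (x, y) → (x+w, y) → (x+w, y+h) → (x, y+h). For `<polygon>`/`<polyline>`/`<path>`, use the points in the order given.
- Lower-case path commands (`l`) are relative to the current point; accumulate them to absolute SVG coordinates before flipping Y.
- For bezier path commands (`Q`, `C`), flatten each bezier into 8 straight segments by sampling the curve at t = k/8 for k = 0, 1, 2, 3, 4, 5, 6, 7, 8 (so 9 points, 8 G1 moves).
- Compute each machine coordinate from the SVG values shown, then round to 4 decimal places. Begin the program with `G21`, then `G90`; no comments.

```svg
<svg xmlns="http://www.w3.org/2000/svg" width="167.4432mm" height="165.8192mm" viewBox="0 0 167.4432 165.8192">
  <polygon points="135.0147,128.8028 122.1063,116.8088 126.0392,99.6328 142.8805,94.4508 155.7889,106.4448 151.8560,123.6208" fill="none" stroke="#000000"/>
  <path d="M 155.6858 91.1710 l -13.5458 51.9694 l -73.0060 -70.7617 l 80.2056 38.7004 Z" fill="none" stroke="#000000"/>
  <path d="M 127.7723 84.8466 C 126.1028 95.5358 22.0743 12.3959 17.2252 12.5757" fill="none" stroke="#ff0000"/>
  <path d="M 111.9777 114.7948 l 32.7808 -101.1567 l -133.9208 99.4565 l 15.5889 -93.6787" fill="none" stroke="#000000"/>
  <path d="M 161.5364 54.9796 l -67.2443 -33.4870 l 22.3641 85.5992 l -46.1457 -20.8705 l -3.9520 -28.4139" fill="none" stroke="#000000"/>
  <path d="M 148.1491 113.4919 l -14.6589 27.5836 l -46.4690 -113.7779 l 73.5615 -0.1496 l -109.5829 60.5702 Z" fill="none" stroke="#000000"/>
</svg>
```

viewBox `0 0 167.4432 165.8192` with mm width/height → 1 unit = 1 mm. Flip: y_m = 165.8192 − y_svg.

**Shape 1** — `<polygon>` regular polygon, stroke `#000000` → cut (S799, F1487). Machine vertices: (135.0147,37.0164) → (122.1063,49.0104) → (126.0392,66.1864) → (142.8805,71.3684) → (155.7889,59.3744) → (151.8560,42.1984) → (135.0147,37.0164). Closed: final G1 returns to the first vertex.

**Shape 2** — `<path>` closed polygon, stroke `#000000` → cut (S799, F1487). Machine vertices: (155.6858,74.6482) → (142.1400,22.6788) → (69.1340,93.4405) → (149.3396,54.7401) → (155.6858,74.6482). Closed: final G1 returns to the first vertex.

**Shape 3** — `<path>` cubic bezier, stroke `#ff0000` → score (S458, F1530). Control points (SVG): P0=(127.7723,84.8466), P1=(126.1028,95.5358), P2=(22.0743,12.3959), P3=(17.2252,12.5757); sampled at t=k/8. Machine vertices: (127.7723,80.9726) → (122.7418,81.0164) → (110.4769,87.7807) → (93.3394,99.1896) → (73.6911,113.1670) → (53.8937,127.6371) → (36.3091,140.5239) → (23.2990,149.7513) → (17.2252,153.2435). Open path.

**Shape 4** — `<path>` open polyline, stroke `#000000` → cut (S799, F1487). Machine vertices: (111.9777,51.0244) → (144.7585,152.1811) → (10.8377,52.7246) → (26.4266,146.4033). Open path.

**Shape 5** — `<path>` open polyline, stroke `#000000` → cut (S799, F1487). Machine vertices: (161.5364,110.8396) → (94.2921,144.3266) → (116.6562,58.7274) → (70.5105,79.5979) → (66.5585,108.0118). Open path.

**Shape 6** — `<path>` closed polygon, stroke `#000000` → cut (S799, F1487). Machine vertices: (148.1491,52.3273) → (133.4902,24.7437) → (87.0212,138.5216) → (160.5827,138.6712) → (50.9998,78.1010) → (148.1491,52.3273). Closed: final G1 returns to the first vertex.

G21
G90
G00 X135.0147 Y37.0164
M3 S799
G1 X122.1063 Y49.0104 F1487
G1 X126.0392 Y66.1864
G1 X142.8805 Y71.3684
G1 X155.7889 Y59.3744
G1 X151.8560 Y42.1984
G1 X135.0147 Y37.0164
M5
G00 X155.6858 Y74.6482
M3 S799
G1 X142.1400 Y22.6788 F1487
G1 X69.1340 Y93.4405
G1 X149.3396 Y54.7401
G1 X155.6858 Y74.6482
M5
G00 X127.7723 Y80.9726
M3 S458
G1 X122.7418 Y81.0164 F1530
G1 X110.4769 Y87.7807
G1 X93.3394 Y99.1896
G1 X73.6911 Y113.1670
G1 X53.8937 Y127.6371
G1 X36.3091 Y140.5239
G1 X23.2990 Y149.7513
G1 X17.2252 Y153.2435
M5
G00 X111.9777 Y51.0244
M3 S799
G1 X144.7585 Y152.1811 F1487
G1 X10.8377 Y52.7246
G1 X26.4266 Y146.4033
M5
G00 X161.5364 Y110.8396
M3 S799
G1 X94.2921 Y144.3266 F1487
G1 X116.6562 Y58.7274
G1 X70.5105 Y79.5979
G1 X66.5585 Y108.0118
M5
G00 X148.1491 Y52.3273
M3 S799
G1 X133.4902 Y24.7437 F1487
G1 X87.0212 Y138.5216
G1 X160.5827 Y138.6712
G1 X50.9998 Y78.1010
G1 X148.1491 Y52.3273
M5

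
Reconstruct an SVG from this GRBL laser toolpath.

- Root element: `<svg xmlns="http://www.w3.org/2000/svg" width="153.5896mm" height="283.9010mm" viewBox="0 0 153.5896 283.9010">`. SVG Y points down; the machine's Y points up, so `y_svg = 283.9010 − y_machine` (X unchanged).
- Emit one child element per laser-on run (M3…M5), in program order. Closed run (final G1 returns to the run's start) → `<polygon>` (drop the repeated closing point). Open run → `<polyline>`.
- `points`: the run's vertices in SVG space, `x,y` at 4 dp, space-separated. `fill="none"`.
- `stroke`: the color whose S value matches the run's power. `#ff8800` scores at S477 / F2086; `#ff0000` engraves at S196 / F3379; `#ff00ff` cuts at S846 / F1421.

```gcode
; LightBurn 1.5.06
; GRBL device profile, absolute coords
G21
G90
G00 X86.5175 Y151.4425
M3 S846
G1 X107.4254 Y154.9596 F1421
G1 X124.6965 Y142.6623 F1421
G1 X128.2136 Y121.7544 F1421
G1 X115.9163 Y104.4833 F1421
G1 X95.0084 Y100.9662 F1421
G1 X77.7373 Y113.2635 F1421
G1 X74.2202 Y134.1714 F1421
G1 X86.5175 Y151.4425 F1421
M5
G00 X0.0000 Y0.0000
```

<svg xmlns="http://www.w3.org/2000/svg" width="153.5896mm" height="283.9010mm" viewBox="0 0 153.5896 283.9010">
  <polygon points="86.5175,132.4585 107.4254,128.9414 124.6965,141.2387 128.2136,162.1466 115.9163,179.4177 95.0084,182.9348 77.7373,170.6375 74.2202,149.7296" fill="none" stroke="#ff00ff"/>
</svg>

Machine Y-up, SVG Y-down with viewBox height 283.9010, so y_svg = 283.9010 − y_machine; X carries over. Every run uses S846, so all elements get stroke `#ff00ff` (cut).

Run 1: The run returns to its start, so emit a `<polygon>` with points (Y-flipped): 86.5175,132.4585 107.4254,128.9414 124.6965,141.2387 128.2136,162.1466 115.9163,179.4177 95.0084,182.9348 77.7373,170.6375 74.2202,149.7296.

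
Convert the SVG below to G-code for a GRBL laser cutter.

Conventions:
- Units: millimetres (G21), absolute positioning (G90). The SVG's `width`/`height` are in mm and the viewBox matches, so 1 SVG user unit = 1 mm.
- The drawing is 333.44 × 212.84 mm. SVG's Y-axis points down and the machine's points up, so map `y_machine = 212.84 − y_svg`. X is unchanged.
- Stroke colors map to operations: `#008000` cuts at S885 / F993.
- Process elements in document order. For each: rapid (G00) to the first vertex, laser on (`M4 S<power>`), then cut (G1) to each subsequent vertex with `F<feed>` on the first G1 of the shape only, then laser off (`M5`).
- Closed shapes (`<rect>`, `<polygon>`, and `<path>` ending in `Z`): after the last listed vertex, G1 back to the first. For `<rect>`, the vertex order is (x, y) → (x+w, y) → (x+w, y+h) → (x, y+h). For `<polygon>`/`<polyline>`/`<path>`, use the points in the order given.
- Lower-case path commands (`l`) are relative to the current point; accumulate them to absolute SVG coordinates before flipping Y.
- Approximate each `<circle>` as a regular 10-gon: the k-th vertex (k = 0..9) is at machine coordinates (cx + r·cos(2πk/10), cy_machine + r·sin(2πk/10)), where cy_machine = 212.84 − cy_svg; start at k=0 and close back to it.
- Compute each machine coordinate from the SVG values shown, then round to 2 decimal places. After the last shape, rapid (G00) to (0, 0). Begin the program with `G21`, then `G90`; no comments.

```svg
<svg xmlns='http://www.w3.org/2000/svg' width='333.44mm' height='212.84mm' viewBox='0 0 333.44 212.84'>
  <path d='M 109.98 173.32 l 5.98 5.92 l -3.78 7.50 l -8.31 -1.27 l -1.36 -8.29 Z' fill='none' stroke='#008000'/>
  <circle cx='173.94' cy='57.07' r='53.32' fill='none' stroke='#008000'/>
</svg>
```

viewBox `0 0 333.44 212.84` with mm width/height → 1 unit = 1 mm. Flip: y_m = 212.84 − y_svg.

**Shape 1** — `<path>` regular polygon, stroke `#008000` → cut (S885, F993). Machine vertices: (109.98,39.52) → (115.96,33.60) → (112.18,26.10) → (103.87,27.37) → (102.51,35.66) → (109.98,39.52). Closed: final G1 returns to the first vertex.

**Shape 2** — `<circle>` circle, stroke `#008000` → cut (S885, F993). Machine vertices: (227.26,155.77) → (217.08,187.11) → (190.42,206.48) → (157.46,206.48) → (130.80,187.11) → (120.62,155.77) → (130.80,124.43) → (157.46,105.06) → (190.42,105.06) → (217.08,124.43) → (227.26,155.77). Closed: final G1 returns to the first vertex.

G21
G90
G00 X109.98 Y39.52
M4 S885
G1 X115.96 Y33.60 F993
G1 X112.18 Y26.10
G1 X103.87 Y27.37
G1 X102.51 Y35.66
G1 X109.98 Y39.52
M5
G00 X227.26 Y155.77
M4 S885
G1 X217.08 Y187.11 F993
G1 X190.42 Y206.48
G1 X157.46 Y206.48
G1 X130.80 Y187.11
G1 X120.62 Y155.77
G1 X130.80 Y124.43
G1 X157.46 Y105.06
G1 X190.42 Y105.06
G1 X217.08 Y124.43
G1 X227.26 Y155.77
M5
G00 X0.00 Y0.00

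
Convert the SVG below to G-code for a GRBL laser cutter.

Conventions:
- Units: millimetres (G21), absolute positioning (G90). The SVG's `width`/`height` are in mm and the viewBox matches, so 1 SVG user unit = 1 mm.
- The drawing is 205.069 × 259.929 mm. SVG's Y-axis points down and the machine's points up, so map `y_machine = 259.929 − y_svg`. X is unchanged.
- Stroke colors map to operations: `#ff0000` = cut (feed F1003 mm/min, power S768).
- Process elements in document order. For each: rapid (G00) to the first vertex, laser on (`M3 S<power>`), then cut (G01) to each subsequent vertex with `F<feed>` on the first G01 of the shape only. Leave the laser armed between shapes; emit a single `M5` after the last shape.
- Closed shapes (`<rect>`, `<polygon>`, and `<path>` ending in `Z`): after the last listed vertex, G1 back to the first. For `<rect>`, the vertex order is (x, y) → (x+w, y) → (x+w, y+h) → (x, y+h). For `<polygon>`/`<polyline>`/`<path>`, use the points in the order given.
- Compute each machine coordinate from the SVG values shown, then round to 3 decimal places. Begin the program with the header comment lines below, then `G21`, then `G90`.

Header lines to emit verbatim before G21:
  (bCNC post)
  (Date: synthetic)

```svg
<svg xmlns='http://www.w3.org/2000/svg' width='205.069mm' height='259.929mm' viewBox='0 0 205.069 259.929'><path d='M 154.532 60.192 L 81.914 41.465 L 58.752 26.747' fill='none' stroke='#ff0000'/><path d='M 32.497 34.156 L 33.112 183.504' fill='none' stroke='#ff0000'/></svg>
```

viewBox `0 0 205.069 259.929` with mm width/height → 1 unit = 1 mm. Flip: y_m = 259.929 − y_svg.

**Shape 1** — `<path>` open polyline, stroke `#ff0000` → cut (S768, F1003). Machine vertices: (154.532,199.737) → (81.914,218.464) → (58.752,233.182). Open path.

**Shape 2** — `<path>` line segment, stroke `#ff0000` → cut (S768, F1003). Machine vertices: (32.497,225.773) → (33.112,76.425). Open path.

(bCNC post)
(Date: synthetic)
G21
G90
G00 X154.532 Y199.737
M3 S768
G01 X81.914 Y218.464 F1003
G01 X58.752 Y233.182
G00 X32.497 Y225.773
M3 S768
G01 X33.112 Y76.425 F1003
M5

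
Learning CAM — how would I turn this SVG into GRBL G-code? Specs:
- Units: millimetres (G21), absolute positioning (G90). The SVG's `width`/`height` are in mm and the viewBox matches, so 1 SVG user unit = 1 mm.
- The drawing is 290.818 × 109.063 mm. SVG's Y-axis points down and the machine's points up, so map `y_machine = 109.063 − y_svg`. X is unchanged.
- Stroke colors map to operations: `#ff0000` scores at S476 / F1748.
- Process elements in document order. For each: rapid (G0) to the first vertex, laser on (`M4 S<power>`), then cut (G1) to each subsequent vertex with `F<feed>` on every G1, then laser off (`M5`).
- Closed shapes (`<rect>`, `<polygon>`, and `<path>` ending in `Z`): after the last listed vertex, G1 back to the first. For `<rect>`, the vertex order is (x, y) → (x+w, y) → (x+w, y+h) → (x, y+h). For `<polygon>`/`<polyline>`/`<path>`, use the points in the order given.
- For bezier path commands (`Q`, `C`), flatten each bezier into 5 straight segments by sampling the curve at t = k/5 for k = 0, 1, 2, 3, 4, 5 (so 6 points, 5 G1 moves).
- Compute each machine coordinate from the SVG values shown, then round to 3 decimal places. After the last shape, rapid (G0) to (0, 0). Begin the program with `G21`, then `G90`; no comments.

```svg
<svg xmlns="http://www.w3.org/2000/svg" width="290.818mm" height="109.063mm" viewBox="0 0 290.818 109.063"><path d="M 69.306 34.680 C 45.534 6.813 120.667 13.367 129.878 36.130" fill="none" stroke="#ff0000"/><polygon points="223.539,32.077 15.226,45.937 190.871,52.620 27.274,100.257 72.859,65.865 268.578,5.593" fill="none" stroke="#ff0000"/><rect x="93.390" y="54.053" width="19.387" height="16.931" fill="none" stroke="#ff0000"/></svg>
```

viewBox `0 0 290.818 109.063` with mm width/height → 1 unit = 1 mm. Flip: y_m = 109.063 − y_svg.

**Shape 1** — `<path>` cubic bezier, stroke `#ff0000` → score (S476, F1748). Control points (SVG): P0=(69.306,34.680), P1=(45.534,6.813), P2=(120.667,13.367), P3=(129.878,36.130); sampled at t=k/5. Machine vertices: (69.306,74.383) → (65.593,87.118) → (77.705,92.467) → (97.731,91.303) → (117.759,84.500) → (129.878,72.933). Open path.

**Shape 2** — `<polygon>` closed polygon, stroke `#ff0000` → score (S476, F1748). Machine vertices: (223.539,76.986) → (15.226,63.126) → (190.871,56.443) → (27.274,8.806) → (72.859,43.198) → (268.578,103.470) → (223.539,76.986). Closed: final G1 returns to the first vertex.

**Shape 3** — `<rect>` rectangle, stroke `#ff0000` → score (S476, F1748). Machine vertices: (93.390,55.010) → (112.777,55.010) → (112.777,38.079) → (93.390,38.079) → (93.390,55.010). Closed: final G1 returns to the first vertex.

G21
G90
G0 X69.306 Y74.383
M4 S476
G1 X65.593 Y87.118 F1748
G1 X77.705 Y92.467 F1748
G1 X97.731 Y91.303 F1748
G1 X117.759 Y84.500 F1748
G1 X129.878 Y72.933 F1748
M5
G0 X223.539 Y76.986
M4 S476
G1 X15.226 Y63.126 F1748
G1 X190.871 Y56.443 F1748
G1 X27.274 Y8.806 F1748
G1 X72.859 Y43.198 F1748
G1 X268.578 Y103.470 F1748
G1 X223.539 Y76.986 F1748
M5
G0 X93.390 Y55.010
M4 S476
G1 X112.777 Y55.010 F1748
G1 X112.777 Y38.079 F1748
G1 X93.390 Y38.079 F1748
G1 X93.390 Y55.010 F1748
M5
G0 X0.000 Y0.000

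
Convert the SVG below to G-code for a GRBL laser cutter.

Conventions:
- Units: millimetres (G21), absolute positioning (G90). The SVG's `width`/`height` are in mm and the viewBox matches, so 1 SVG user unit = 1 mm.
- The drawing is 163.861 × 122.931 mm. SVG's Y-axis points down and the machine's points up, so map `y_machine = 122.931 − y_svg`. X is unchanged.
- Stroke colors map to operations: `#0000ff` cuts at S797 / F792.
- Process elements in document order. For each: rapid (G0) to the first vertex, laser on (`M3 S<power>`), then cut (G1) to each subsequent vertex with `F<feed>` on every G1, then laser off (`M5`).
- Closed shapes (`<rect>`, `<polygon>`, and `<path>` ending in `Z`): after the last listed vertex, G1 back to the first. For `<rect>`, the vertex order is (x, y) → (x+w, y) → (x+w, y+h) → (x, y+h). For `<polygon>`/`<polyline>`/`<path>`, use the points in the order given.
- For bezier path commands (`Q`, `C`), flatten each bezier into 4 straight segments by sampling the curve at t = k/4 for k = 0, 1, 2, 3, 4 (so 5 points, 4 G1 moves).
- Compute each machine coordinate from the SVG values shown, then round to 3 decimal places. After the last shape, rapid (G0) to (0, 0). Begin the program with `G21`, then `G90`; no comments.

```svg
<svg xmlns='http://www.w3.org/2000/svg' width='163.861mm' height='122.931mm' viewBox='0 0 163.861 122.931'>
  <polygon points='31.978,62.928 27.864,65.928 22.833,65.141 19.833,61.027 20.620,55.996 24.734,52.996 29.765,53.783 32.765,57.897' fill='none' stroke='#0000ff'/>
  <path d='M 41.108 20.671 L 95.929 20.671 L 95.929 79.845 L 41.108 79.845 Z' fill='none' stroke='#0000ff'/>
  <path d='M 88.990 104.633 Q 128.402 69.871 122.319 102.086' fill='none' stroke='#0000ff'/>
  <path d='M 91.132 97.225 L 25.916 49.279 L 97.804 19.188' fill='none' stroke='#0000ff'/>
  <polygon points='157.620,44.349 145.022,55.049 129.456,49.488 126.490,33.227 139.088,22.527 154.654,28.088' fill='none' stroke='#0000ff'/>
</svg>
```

G21
G90
G0 X31.978 Y60.003
M3 S797
G1 X27.864 Y57.003 F792
G1 X22.833 Y57.790 F792
G1 X19.833 Y61.904 F792
G1 X20.620 Y66.935 F792
G1 X24.734 Y69.935 F792
G1 X29.765 Y69.148 F792
G1 X32.765 Y65.034 F792
G1 X31.978 Y60.003 F792
M5
G0 X41.108 Y102.260
M3 S797
G1 X95.929 Y102.260 F792
G1 X95.929 Y43.086 F792
G1 X41.108 Y43.086 F792
G1 X41.108 Y102.260 F792
M5
G0 X88.990 Y18.298
M3 S797
G1 X105.853 Y31.493 F792
G1 X117.028 Y36.316 F792
G1 X122.517 Y32.766 F792
G1 X122.319 Y20.845 F792
M5
G0 X91.132 Y25.706
M3 S797
G1 X25.916 Y73.652 F792
G1 X97.804 Y103.743 F792
M5
G0 X157.620 Y78.582
M3 S797
G1 X145.022 Y67.882 F792
G1 X129.456 Y73.443 F792
G1 X126.490 Y89.704 F792
G1 X139.088 Y100.404 F792
G1 X154.654 Y94.843 F792
G1 X157.620 Y78.582 F792
M5
G0 X0.000 Y0.000

1 u = 1 mm; y_m = 122.931 − y.

[1] `<polygon>` regular polygon, #0000ff→cut S797 F792: (31.978,60.003) → (27.864,57.003) → (22.833,57.790) → (19.833,61.904) → (20.620,66.935) → (24.734,69.935) → (29.765,69.148) → (32.765,65.034) → (31.978,60.003) (closed)

[2] `<path>` rectangle, #0000ff→cut S797 F792: (41.108,102.260) → (95.929,102.260) → (95.929,43.086) → (41.108,43.086) → (41.108,102.260) (closed)

[3] `<path>` quadratic bezier, #0000ff→cut S797 F792: (88.990,18.298) → (105.853,31.493) → (117.028,36.316) → (122.517,32.766) → (122.319,20.845)

[4] `<path>` open polyline, #0000ff→cut S797 F792: (91.132,25.706) → (25.916,73.652) → (97.804,103.743)

[5] `<polygon>` regular polygon, #0000ff→cut S797 F792: (157.620,78.582) → (145.022,67.882) → (129.456,73.443) → (126.490,89.704) → (139.088,100.404) → (154.654,94.843) → (157.620,78.582) (closed)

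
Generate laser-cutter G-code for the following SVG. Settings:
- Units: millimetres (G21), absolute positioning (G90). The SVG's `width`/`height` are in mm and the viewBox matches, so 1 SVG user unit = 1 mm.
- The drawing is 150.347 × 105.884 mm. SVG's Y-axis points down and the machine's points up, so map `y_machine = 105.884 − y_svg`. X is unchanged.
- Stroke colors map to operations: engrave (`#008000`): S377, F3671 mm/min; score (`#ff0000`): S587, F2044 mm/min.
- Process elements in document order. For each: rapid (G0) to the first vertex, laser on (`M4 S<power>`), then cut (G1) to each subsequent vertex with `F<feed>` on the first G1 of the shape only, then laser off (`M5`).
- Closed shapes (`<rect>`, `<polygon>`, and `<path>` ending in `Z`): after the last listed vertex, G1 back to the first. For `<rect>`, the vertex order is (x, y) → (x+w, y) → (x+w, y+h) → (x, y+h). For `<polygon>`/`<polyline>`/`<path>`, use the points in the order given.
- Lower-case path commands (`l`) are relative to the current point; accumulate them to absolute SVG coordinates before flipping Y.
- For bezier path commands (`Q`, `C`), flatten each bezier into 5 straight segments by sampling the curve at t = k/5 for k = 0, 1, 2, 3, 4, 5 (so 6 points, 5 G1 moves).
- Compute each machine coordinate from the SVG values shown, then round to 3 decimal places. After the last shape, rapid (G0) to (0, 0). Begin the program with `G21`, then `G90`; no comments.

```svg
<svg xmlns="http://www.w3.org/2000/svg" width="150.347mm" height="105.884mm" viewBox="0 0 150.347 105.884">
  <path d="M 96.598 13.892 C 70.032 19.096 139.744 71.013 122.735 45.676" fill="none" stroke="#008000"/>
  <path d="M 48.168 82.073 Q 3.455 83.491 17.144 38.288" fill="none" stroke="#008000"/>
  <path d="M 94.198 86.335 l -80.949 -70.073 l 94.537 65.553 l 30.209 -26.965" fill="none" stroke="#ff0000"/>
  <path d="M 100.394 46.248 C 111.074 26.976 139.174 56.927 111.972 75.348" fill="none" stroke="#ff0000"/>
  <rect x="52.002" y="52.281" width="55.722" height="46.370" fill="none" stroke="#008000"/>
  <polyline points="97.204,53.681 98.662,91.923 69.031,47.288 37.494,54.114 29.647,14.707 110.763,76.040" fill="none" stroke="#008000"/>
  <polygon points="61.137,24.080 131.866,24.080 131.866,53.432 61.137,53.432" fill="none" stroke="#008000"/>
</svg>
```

viewBox `0 0 150.347 105.884` with mm width/height → 1 unit = 1 mm. Flip: y_m = 105.884 − y_svg.

**Shape 1** — `<path>` cubic bezier, stroke `#008000` → engrave (S377, F3671). Control points (SVG): P0=(96.598,13.892), P1=(70.032,19.096), P2=(139.744,71.013), P3=(122.735,45.676); sampled at t=k/5. Machine vertices: (96.598,91.992) → (90.748,84.256) → (99.220,71.259) → (113.232,58.952) → (123.998,53.285) → (122.735,60.208). Open path.

**Shape 2** — `<path>` quadratic bezier, stroke `#008000` → engrave (S377, F3671). Control points (SVG): P0=(48.168,82.073), P1=(3.455,83.491), P2=(17.144,38.288); sampled at t=k/5. Machine vertices: (48.168,23.811) → (32.619,25.109) → (21.742,30.136) → (15.537,38.893) → (14.004,51.380) → (17.144,67.596). Open path.

**Shape 3** — `<path>` open polyline, stroke `#ff0000` → score (S587, F2044). Machine vertices: (94.198,19.549) → (13.249,89.622) → (107.786,24.069) → (137.995,51.034). Open path.

**Shape 4** — `<path>` cubic bezier, stroke `#ff0000` → score (S587, F2044). Control points (SVG): P0=(100.394,46.248), P1=(111.074,26.976), P2=(139.174,56.927), P3=(111.972,75.348); sampled at t=k/5. Machine vertices: (100.394,59.636) → (108.311,65.778) → (116.917,63.024) → (122.724,54.287) → (122.239,42.486) → (111.972,30.536). Open path.

**Shape 5** — `<rect>` rectangle, stroke `#008000` → engrave (S377, F3671). Machine vertices: (52.002,53.603) → (107.724,53.603) → (107.724,7.233) → (52.002,7.233) → (52.002,53.603). Closed: final G1 returns to the first vertex.

**Shape 6** — `<polyline>` open polyline, stroke `#008000` → engrave (S377, F3671). Machine vertices: (97.204,52.203) → (98.662,13.961) → (69.031,58.596) → (37.494,51.770) → (29.647,91.177) → (110.763,29.844). Open path.

**Shape 7** — `<polygon>` rectangle, stroke `#008000` → engrave (S377, F3671). Machine vertices: (61.137,81.804) → (131.866,81.804) → (131.866,52.452) → (61.137,52.452) → (61.137,81.804). Closed: final G1 returns to the first vertex.

G21
G90
G0 X96.598 Y91.992
M4 S377
G1 X90.748 Y84.256 F3671
G1 X99.220 Y71.259
G1 X113.232 Y58.952
G1 X123.998 Y53.285
G1 X122.735 Y60.208
M5
G0 X48.168 Y23.811
M4 S377
G1 X32.619 Y25.109 F3671
G1 X21.742 Y30.136
G1 X15.537 Y38.893
G1 X14.004 Y51.380
G1 X17.144 Y67.596
M5
G0 X94.198 Y19.549
M4 S587
G1 X13.249 Y89.622 F2044
G1 X107.786 Y24.069
G1 X137.995 Y51.034
M5
G0 X100.394 Y59.636
M4 S587
G1 X108.311 Y65.778 F2044
G1 X116.917 Y63.024
G1 X122.724 Y54.287
G1 X122.239 Y42.486
G1 X111.972 Y30.536
M5
G0 X52.002 Y53.603
M4 S377
G1 X107.724 Y53.603 F3671
G1 X107.724 Y7.233
G1 X52.002 Y7.233
G1 X52.002 Y53.603
M5
G0 X97.204 Y52.203
M4 S377
G1 X98.662 Y13.961 F3671
G1 X69.031 Y58.596
G1 X37.494 Y51.770
G1 X29.647 Y91.177
G1 X110.763 Y29.844
M5
G0 X61.137 Y81.804
M4 S377
G1 X131.866 Y81.804 F3671
G1 X131.866 Y52.452
G1 X61.137 Y52.452
G1 X61.137 Y81.804
M5
G0 X0.000 Y0.000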